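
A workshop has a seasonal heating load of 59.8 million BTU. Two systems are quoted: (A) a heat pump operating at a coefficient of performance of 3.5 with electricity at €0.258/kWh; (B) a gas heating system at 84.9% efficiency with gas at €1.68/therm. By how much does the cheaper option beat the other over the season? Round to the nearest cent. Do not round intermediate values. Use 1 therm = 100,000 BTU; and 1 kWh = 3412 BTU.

€108.62

Heat load = 59.8 × 10⁶ BTU = 59,800,000 BTU
Gas: input = 59,800,000 / 0.849 = 70,435,807 BTU = 704.4 therm → 704.4 × €1.68 = €1,183.32
Heat pump: 59,800,000 BTU / 3412 = 17,530 kWh heat; / 3.5 = 5,008 kWh in → × €0.258 = €1,291.94
Difference = |€1,183.32 − €1,291.94| = €108.62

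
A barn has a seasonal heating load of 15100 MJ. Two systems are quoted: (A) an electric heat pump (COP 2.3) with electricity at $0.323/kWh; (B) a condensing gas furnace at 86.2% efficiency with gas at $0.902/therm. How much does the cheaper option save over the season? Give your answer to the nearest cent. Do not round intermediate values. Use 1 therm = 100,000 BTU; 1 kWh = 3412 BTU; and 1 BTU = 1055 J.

$439.33

Heat load = 15100 MJ = 15,100,000,000 J / 1055 = 14,312,796 BTU
Gas: input = 14,312,796 / 0.862 = 16,604,172 BTU = 166 therm → 166 × $0.902 = $149.77
Heat pump: 14,312,796 BTU / 3412 = 4,195 kWh heat; / 2.3 = 1,824 kWh in → × $0.323 = $589.10
Difference = |$149.77 − $589.10| = $439.33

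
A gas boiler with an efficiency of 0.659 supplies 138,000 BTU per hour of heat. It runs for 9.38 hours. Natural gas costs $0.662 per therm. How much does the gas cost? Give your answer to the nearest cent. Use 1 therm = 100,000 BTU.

Heat delivered = 138,000 BTU/h × 9.38 h = 1,294,440 BTU
Gas input = 1,294,440 / 0.659 = 1,964,249 BTU
= 1,964,249 / 100,000 = 19.64 therm
Cost = 19.64 × $0.662/therm = $13.00

$13.00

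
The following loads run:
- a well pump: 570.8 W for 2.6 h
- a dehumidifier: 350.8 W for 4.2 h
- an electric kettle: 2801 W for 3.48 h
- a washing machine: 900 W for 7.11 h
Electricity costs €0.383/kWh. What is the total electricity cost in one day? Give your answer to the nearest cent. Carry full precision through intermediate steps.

well pump: 570.8 W × 2.6 h = 1,484 Wh = 1.484 kWh
dehumidifier: 350.8 W × 4.2 h = 1,473 Wh = 1.473 kWh
electric kettle: 2801 W × 3.48 h = 9,747 Wh = 9.747 kWh
washing machine: 900 W × 7.11 h = 6,399 Wh = 6.399 kWh
Total energy = 1.484 + 1.473 + 9.747 + 6.399 = 19.1 kWh
Cost = 19.1 kWh × €0.383 = €7.32

€7.32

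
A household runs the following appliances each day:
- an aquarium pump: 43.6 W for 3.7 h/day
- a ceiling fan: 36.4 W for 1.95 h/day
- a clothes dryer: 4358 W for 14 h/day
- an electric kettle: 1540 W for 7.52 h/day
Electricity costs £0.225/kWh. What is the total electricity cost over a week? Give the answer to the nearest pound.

£115

aquarium pump: 43.6 W × 3.7 h × 7 d = 1,129 Wh = 1.129 kWh
ceiling fan: 36.4 W × 1.95 h × 7 d = 497 Wh = 0.4969 kWh
clothes dryer: 4358 W × 14 h × 7 d = 427,084 Wh = 427.1 kWh
electric kettle: 1540 W × 7.52 h × 7 d = 81,066 Wh = 81.07 kWh
Total energy = 1.129 + 0.4969 + 427.1 + 81.07 = 509.8 kWh
Cost = 509.8 kWh × £0.225 = £114.70 ≈ £115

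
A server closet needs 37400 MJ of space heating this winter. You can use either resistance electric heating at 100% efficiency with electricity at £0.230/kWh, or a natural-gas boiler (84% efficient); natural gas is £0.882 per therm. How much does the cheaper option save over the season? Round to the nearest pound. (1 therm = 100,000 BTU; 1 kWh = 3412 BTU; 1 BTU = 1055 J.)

£2017

Heat load = 37400 MJ = 37,400,000,000 J / 1055 = 35,450,237 BTU
Gas: input = 35,450,237 / 0.84 = 42,202,663 BTU = 422 therm → 422 × £0.882 = £372.23
Electric: 35,450,237 BTU / 3412 = 10,390 kWh → × £0.230 = £2,389.67
Difference = |£372.23 − £2,389.67| = £2,017.44 ≈ £2017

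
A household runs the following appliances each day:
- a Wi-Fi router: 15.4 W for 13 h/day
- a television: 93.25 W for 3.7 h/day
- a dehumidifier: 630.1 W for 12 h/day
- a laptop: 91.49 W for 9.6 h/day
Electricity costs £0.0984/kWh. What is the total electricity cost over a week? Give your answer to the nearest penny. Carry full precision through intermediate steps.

Wi-Fi router: 15.4 W × 13 h × 7 d = 1,401 Wh = 1.401 kWh
television: 93.25 W × 3.7 h × 7 d = 2,415 Wh = 2.415 kWh
dehumidifier: 630.1 W × 12 h × 7 d = 52,928 Wh = 52.93 kWh
laptop: 91.49 W × 9.6 h × 7 d = 6,148 Wh = 6.148 kWh
Total energy = 1.401 + 2.415 + 52.93 + 6.148 = 62.89 kWh
Cost = 62.89 kWh × £0.0984 = £6.19

£6.19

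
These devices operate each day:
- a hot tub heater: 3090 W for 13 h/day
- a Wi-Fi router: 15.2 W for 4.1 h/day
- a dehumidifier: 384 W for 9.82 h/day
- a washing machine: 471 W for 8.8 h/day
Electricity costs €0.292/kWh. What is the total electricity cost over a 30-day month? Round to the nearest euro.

hot tub heater: 3090 W × 13 h × 30 d = 1,205,100 Wh = 1,205 kWh
Wi-Fi router: 15.2 W × 4.1 h × 30 d = 1,870 Wh = 1.87 kWh
dehumidifier: 384 W × 9.82 h × 30 d = 113,126 Wh = 113.1 kWh
washing machine: 471 W × 8.8 h × 30 d = 124,344 Wh = 124.3 kWh
Total energy = 1,205 + 1.87 + 113.1 + 124.3 = 1,444 kWh
Cost = 1,444 kWh × €0.292 = €421.78 ≈ €422

€422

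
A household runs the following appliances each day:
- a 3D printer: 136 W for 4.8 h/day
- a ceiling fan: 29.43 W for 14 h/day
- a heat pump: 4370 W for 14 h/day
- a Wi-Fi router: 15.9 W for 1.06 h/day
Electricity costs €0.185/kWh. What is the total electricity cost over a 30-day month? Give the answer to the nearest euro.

€346

3D printer: 136 W × 4.8 h × 30 d = 19,584 Wh = 19.58 kWh
ceiling fan: 29.43 W × 14 h × 30 d = 12,361 Wh = 12.36 kWh
heat pump: 4370 W × 14 h × 30 d = 1,835,400 Wh = 1,835 kWh
Wi-Fi router: 15.9 W × 1.06 h × 30 d = 506 Wh = 0.5056 kWh
Total energy = 19.58 + 12.36 + 1,835 + 0.5056 = 1,868 kWh
Cost = 1,868 kWh × €0.185 = €345.55 ≈ €346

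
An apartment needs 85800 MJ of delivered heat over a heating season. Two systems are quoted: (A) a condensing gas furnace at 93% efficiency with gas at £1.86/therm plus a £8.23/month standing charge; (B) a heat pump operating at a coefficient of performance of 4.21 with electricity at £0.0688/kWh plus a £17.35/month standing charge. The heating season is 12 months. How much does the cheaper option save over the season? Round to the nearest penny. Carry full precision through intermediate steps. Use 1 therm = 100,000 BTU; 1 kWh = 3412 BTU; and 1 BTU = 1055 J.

£1127.58

Heat load = 85800 MJ = 85,800,000,000 J / 1055 = 81,327,014 BTU
Gas: input = 81,327,014 / 0.93 = 87,448,402 BTU = 874.5 therm → 874.5 × £1.86 = £1,626.54; + 12 × £8.23 standing = £1,725.30
Heat pump: 81,327,014 BTU / 3412 = 23,840 kWh heat; / 4.21 = 5,662 kWh in → × £0.0688 = £389.52; + 12 × £17.35 standing = £597.72
Difference = |£1,725.30 − £597.72| = £1,127.58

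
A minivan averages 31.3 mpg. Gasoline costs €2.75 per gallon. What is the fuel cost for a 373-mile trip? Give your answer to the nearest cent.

Fuel = 373 mi / 31.3 mpg = 11.92 gal
Cost = 11.92 gal × €2.75/gal = €32.77

€32.77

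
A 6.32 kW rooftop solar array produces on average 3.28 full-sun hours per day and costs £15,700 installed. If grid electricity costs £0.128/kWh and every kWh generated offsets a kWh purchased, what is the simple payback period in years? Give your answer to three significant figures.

Daily generation = 6.32 kW × 3.28 h = 20.73 kWh
Annual generation = 20.73 × 365 = 7566.3 kWh
Annual savings = 7566.3 × £0.128 = £968.49
Payback = £15,700 / £968.49 = 16.2 years

16.2 years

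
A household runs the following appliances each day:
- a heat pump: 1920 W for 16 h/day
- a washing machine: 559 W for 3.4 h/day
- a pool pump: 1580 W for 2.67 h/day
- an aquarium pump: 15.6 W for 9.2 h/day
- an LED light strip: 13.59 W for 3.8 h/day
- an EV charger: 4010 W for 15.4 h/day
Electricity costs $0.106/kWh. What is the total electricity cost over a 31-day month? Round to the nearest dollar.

$325

heat pump: 1920 W × 16 h × 31 d = 952,320 Wh = 952.3 kWh
washing machine: 559 W × 3.4 h × 31 d = 58,919 Wh = 58.92 kWh
pool pump: 1580 W × 2.67 h × 31 d = 130,777 Wh = 130.8 kWh
aquarium pump: 15.6 W × 9.2 h × 31 d = 4,449 Wh = 4.449 kWh
LED light strip: 13.59 W × 3.8 h × 31 d = 1,601 Wh = 1.601 kWh
EV charger: 4010 W × 15.4 h × 31 d = 1,914,374 Wh = 1,914 kWh
Total energy = 952.3 + 58.92 + 130.8 + 4.449 + 1.601 + 1,914 = 3,062 kWh
Cost = 3,062 kWh × $0.106 = $324.62 ≈ $325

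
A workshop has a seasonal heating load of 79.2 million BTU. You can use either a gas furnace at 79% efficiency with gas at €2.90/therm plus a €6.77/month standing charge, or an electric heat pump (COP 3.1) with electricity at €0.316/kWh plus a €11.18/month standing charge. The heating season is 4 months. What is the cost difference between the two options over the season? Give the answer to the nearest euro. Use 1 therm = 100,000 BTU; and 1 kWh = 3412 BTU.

Heat load = 79.2 × 10⁶ BTU = 79,200,000 BTU
Gas: input = 79,200,000 / 0.79 = 100,253,165 BTU = 1,003 therm → 1,003 × €2.90 = €2,907.34; + 4 × €6.77 standing = €2,934.42
Heat pump: 79,200,000 BTU / 3412 = 23,210 kWh heat; / 3.1 = 7,488 kWh in → × €0.316 = €2,366.15; + 4 × €11.18 standing = €2,410.87
Difference = |€2,934.42 − €2,410.87| = €523.56 ≈ €524

€524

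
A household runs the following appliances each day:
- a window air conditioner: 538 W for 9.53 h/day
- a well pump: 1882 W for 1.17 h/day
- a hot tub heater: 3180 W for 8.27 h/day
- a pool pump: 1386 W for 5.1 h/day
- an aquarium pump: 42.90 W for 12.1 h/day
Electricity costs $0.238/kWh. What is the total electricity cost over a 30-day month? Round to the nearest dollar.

$294

window air conditioner: 538 W × 9.53 h × 30 d = 153,814 Wh = 153.8 kWh
well pump: 1882 W × 1.17 h × 30 d = 66,058 Wh = 66.06 kWh
hot tub heater: 3180 W × 8.27 h × 30 d = 788,958 Wh = 789 kWh
pool pump: 1386 W × 5.1 h × 30 d = 212,058 Wh = 212.1 kWh
aquarium pump: 42.90 W × 12.1 h × 30 d = 15,573 Wh = 15.57 kWh
Total energy = 153.8 + 66.06 + 789 + 212.1 + 15.57 = 1,236 kWh
Cost = 1,236 kWh × $0.238 = $294.28 ≈ $294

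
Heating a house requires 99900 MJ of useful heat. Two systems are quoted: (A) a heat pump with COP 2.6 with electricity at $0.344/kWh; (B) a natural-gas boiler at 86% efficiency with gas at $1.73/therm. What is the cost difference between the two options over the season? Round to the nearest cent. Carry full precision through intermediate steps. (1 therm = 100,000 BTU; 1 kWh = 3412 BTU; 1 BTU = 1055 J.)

$1767.04

Heat load = 99900 MJ = 99,900,000,000 J / 1055 = 94,691,943 BTU
Gas: input = 94,691,943 / 0.86 = 110,106,911 BTU = 1,101 therm → 1,101 × $1.73 = $1,904.85
Heat pump: 94,691,943 BTU / 3412 = 27,750 kWh heat; / 2.6 = 10,670 kWh in → × $0.344 = $3,671.89
Difference = |$1,904.85 − $3,671.89| = $1,767.04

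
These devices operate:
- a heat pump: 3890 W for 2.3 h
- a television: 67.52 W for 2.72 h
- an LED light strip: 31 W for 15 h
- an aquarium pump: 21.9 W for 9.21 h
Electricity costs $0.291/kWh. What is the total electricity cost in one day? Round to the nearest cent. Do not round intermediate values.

$2.85

heat pump: 3890 W × 2.3 h = 8,947 Wh = 8.947 kWh
television: 67.52 W × 2.72 h = 184 Wh = 0.1837 kWh
LED light strip: 31 W × 15 h = 465 Wh = 0.465 kWh
aquarium pump: 21.9 W × 9.21 h = 202 Wh = 0.2017 kWh
Total energy = 8.947 + 0.1837 + 0.465 + 0.2017 = 9.797 kWh
Cost = 9.797 kWh × $0.291 = $2.85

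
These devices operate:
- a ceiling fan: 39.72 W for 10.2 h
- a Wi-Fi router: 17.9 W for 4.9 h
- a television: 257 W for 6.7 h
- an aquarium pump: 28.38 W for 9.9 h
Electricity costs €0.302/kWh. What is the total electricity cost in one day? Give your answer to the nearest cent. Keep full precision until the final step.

€0.75

ceiling fan: 39.72 W × 10.2 h = 405 Wh = 0.4051 kWh
Wi-Fi router: 17.9 W × 4.9 h = 88 Wh = 0.08771 kWh
television: 257 W × 6.7 h = 1,722 Wh = 1.722 kWh
aquarium pump: 28.38 W × 9.9 h = 281 Wh = 0.281 kWh
Total energy = 0.4051 + 0.08771 + 1.722 + 0.281 = 2.496 kWh
Cost = 2.496 kWh × €0.302 = €0.75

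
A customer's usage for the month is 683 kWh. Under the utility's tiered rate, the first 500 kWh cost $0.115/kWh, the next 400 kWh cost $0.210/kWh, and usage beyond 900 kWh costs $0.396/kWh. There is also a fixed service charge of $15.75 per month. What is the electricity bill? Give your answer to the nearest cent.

$111.68

First 500 kWh × $0.115 = $57.50
Next 183 kWh × $0.210 = $38.43
Remaining tier: 0 kWh (not reached)
Energy charge = $95.93; + service $15.75 = $111.68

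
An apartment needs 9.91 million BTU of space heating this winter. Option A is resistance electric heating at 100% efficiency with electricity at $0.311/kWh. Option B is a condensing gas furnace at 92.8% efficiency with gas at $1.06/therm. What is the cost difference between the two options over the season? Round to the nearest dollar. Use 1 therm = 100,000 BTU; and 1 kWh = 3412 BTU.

Heat load = 9.91 × 10⁶ BTU = 9,910,000 BTU
Gas: input = 9,910,000 / 0.928 = 10,678,879 BTU = 106.8 therm → 106.8 × $1.06 = $113.20
Electric: 9,910,000 BTU / 3412 = 2,904 kWh → × $0.311 = $903.29
Difference = |$113.20 − $903.29| = $790.09 ≈ $790

$790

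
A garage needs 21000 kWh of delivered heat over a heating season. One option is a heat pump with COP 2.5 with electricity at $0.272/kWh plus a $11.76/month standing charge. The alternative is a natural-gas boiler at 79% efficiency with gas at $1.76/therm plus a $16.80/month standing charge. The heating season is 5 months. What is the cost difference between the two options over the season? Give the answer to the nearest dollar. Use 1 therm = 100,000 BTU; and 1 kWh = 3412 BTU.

Heat load = 21000 kWh × 3412 = 71,652,000 BTU
Gas: input = 71,652,000 / 0.79 = 90,698,734 BTU = 907 therm → 907 × $1.76 = $1,596.30; + 5 × $16.80 standing = $1,680.30
Heat pump: 71,652,000 BTU / 3412 = 21,000 kWh heat; / 2.5 = 8,400 kWh in → × $0.272 = $2,284.80; + 5 × $11.76 standing = $2,343.60
Difference = |$1,680.30 − $2,343.60| = $663.30 ≈ $663

$663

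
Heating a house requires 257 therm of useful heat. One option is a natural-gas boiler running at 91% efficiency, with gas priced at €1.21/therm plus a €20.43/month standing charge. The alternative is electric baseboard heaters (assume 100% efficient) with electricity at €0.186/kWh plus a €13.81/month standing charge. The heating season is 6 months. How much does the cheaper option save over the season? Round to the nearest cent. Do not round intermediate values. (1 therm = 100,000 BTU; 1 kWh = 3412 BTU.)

€1019.55

Heat load = 257 therm × 100,000 = 25,700,000 BTU
Gas: input = 25,700,000 / 0.91 = 28,241,758 BTU = 282.4 therm → 282.4 × €1.21 = €341.73; + 6 × €20.43 standing = €464.31
Electric: 25,700,000 BTU / 3412 = 7,532 kWh → × €0.186 = €1,401.00; + 6 × €13.81 standing = €1,483.86
Difference = |€464.31 − €1,483.86| = €1,019.55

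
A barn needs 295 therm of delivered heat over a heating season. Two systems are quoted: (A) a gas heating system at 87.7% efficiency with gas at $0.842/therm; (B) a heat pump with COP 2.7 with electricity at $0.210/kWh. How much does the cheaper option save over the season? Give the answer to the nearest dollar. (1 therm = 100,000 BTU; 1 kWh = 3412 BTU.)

$389

Heat load = 295 therm × 100,000 = 29,500,000 BTU
Gas: input = 29,500,000 / 0.877 = 33,637,400 BTU = 336.4 therm → 336.4 × $0.842 = $283.23
Heat pump: 29,500,000 BTU / 3412 = 8,646 kWh heat; / 2.7 = 3,202 kWh in → × $0.210 = $672.46
Difference = |$283.23 − $672.46| = $389.24 ≈ $389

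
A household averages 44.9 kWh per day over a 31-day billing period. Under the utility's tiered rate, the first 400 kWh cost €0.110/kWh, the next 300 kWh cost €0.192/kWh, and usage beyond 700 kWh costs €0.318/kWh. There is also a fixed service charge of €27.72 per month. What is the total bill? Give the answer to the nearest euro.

€349

Usage = 44.9 kWh/day × 31 days = 1391.9 kWh
First 400 kWh × €0.110 = €44.00
Next 300 kWh × €0.192 = €57.60
Remaining 691.9 kWh × €0.318 = €220.02
Energy charge = €321.62; + service €27.72 = €349.34 ≈ €349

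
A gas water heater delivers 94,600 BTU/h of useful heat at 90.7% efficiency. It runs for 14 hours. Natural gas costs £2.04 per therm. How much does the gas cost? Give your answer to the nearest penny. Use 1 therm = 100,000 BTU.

Heat delivered = 94,600 BTU/h × 14 h = 1,324,400 BTU
Gas input = 1,324,400 / 0.907 = 1,460,198 BTU
= 1,460,198 / 100,000 = 14.6 therm
Cost = 14.6 × £2.04/therm = £29.79

£29.79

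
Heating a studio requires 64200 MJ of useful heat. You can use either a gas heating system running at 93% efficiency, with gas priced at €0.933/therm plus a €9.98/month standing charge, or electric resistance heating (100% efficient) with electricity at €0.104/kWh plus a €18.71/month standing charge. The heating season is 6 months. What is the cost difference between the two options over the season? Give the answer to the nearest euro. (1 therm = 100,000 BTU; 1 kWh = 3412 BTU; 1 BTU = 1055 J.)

Heat load = 64200 MJ = 64,200,000,000 J / 1055 = 60,853,081 BTU
Gas: input = 60,853,081 / 0.930 = 65,433,420 BTU = 654.3 therm → 654.3 × €0.933 = €610.49; + 6 × €9.98 standing = €670.37
Electric: 60,853,081 BTU / 3412 = 17,840 kWh → × €0.104 = €1,854.84; + 6 × €18.71 standing = €1,967.10
Difference = |€670.37 − €1,967.10| = €1,296.73 ≈ €1297

€1297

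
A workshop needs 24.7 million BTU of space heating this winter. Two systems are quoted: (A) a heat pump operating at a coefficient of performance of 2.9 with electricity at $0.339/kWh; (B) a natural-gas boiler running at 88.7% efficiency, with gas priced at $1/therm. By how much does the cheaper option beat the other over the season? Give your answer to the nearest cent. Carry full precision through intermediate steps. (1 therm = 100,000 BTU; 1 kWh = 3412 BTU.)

Heat load = 24.7 × 10⁶ BTU = 24,700,000 BTU
Gas: input = 24,700,000 / 0.887 = 27,846,674 BTU = 278.5 therm → 278.5 × $1 = $278.47
Heat pump: 24,700,000 BTU / 3412 = 7,239 kWh heat; / 2.9 = 2,496 kWh in → × $0.339 = $846.23
Difference = |$278.47 − $846.23| = $567.77

$567.77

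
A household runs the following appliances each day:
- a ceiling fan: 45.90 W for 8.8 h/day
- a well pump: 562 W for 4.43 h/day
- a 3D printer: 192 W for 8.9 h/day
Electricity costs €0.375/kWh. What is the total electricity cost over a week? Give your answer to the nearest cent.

€12.08

ceiling fan: 45.90 W × 8.8 h × 7 d = 2,827 Wh = 2.827 kWh
well pump: 562 W × 4.43 h × 7 d = 17,428 Wh = 17.43 kWh
3D printer: 192 W × 8.9 h × 7 d = 11,962 Wh = 11.96 kWh
Total energy = 2.827 + 17.43 + 11.96 = 32.22 kWh
Cost = 32.22 kWh × €0.375 = €12.08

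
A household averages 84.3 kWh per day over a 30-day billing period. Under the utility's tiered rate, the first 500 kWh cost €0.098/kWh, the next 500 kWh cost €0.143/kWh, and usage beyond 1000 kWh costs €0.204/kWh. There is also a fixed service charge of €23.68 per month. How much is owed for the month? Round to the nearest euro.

Usage = 84.3 kWh/day × 30 days = 2529 kWh
First 500 kWh × €0.098 = €49.00
Next 500 kWh × €0.143 = €71.50
Remaining 1529 kWh × €0.204 = €311.92
Energy charge = €432.42; + service €23.68 = €456.10 ≈ €456

€456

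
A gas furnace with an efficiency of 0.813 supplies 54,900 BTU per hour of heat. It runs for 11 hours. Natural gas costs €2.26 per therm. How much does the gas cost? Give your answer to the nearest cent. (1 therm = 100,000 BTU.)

Heat delivered = 54,900 BTU/h × 11 h = 603,900 BTU
Gas input = 603,900 / 0.813 = 742,804 BTU
= 742,804 / 100,000 = 7.428 therm
Cost = 7.428 × €2.26/therm = €16.79

€16.79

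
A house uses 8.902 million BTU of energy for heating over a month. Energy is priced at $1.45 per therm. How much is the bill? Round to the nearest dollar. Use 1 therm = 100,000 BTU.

$129

8.902 million BTU × (10 therm/million BTU) = 89.02 therm
Cost = 89.02 therm × $1.45/therm = $129.08 ≈ $129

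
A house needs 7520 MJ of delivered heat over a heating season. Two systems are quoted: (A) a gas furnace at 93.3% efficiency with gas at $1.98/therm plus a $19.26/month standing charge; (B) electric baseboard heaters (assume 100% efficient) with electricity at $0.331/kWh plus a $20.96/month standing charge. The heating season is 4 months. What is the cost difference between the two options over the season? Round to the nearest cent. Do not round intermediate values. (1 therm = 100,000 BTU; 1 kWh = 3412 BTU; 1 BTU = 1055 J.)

$547.02

Heat load = 7520 MJ = 7,520,000,000 J / 1055 = 7,127,962 BTU
Gas: input = 7,127,962 / 0.933 = 7,639,831 BTU = 76.4 therm → 76.4 × $1.98 = $151.27; + 4 × $19.26 standing = $228.31
Electric: 7,127,962 BTU / 3412 = 2,089 kWh → × $0.331 = $691.49; + 4 × $20.96 standing = $775.33
Difference = |$228.31 − $775.33| = $547.02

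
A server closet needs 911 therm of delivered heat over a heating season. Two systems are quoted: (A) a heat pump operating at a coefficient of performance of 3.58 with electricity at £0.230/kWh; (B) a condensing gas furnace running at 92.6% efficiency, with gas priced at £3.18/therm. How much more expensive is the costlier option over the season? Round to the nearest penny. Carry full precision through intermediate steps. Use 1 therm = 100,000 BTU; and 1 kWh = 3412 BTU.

Heat load = 911 therm × 100,000 = 91,100,000 BTU
Gas: input = 91,100,000 / 0.926 = 98,380,130 BTU = 983.8 therm → 983.8 × £3.18 = £3,128.49
Heat pump: 91,100,000 BTU / 3412 = 26,700 kWh heat; / 3.58 = 7,458 kWh in → × £0.230 = £1,715.36
Difference = |£3,128.49 − £1,715.36| = £1,413.13

£1413.13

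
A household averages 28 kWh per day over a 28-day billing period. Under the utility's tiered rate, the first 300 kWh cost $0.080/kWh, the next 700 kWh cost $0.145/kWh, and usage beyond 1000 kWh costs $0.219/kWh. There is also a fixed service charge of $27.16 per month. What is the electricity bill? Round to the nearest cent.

$121.34

Usage = 28 kWh/day × 28 days = 784 kWh
First 300 kWh × $0.080 = $24.00
Next 484 kWh × $0.145 = $70.18
Remaining tier: 0 kWh (not reached)
Energy charge = $94.18; + service $27.16 = $121.34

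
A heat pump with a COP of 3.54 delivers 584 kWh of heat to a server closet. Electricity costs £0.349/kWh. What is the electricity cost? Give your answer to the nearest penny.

Electrical input = 584 kWh / 3.54 = 165 kWh
Cost = 165 × £0.349/kWh = £57.58

£57.58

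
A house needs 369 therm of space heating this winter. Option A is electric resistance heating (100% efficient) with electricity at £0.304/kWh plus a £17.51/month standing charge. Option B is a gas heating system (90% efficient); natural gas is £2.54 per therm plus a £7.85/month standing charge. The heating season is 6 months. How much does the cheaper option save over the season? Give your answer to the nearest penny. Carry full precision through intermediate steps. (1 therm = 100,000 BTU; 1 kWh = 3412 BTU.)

£2304.25

Heat load = 369 therm × 100,000 = 36,900,000 BTU
Gas: input = 36,900,000 / 0.900 = 41,000,000 BTU = 410 therm → 410 × £2.54 = £1,041.40; + 6 × £7.85 standing = £1,088.50
Electric: 36,900,000 BTU / 3412 = 10,810 kWh → × £0.304 = £3,287.69; + 6 × £17.51 standing = £3,392.75
Difference = |£1,088.50 − £3,392.75| = £2,304.25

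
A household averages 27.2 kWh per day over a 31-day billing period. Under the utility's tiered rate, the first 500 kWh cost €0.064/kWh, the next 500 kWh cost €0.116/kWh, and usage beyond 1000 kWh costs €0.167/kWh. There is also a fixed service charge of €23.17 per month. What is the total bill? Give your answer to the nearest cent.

Usage = 27.2 kWh/day × 31 days = 843.2 kWh
First 500 kWh × €0.064 = €32.00
Next 343.2 kWh × €0.116 = €39.81
Remaining tier: 0 kWh (not reached)
Energy charge = €71.81; + service €23.17 = €94.98

€94.98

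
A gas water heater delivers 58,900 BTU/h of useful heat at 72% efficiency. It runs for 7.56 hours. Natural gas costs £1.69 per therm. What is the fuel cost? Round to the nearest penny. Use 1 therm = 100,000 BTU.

Heat delivered = 58,900 BTU/h × 7.56 h = 445,284 BTU
Gas input = 445,284 / 0.720 = 618,450 BTU
= 618,450 / 100,000 = 6.184 therm
Cost = 6.184 × £1.69/therm = £10.45

£10.45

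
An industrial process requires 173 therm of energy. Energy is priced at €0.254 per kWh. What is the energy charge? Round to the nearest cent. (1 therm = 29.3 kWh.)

€1287.50

173 therm × (29.3 kWh/therm) = 5,069 kWh
Cost = 5,069 kWh × €0.254/kWh = €1,287.50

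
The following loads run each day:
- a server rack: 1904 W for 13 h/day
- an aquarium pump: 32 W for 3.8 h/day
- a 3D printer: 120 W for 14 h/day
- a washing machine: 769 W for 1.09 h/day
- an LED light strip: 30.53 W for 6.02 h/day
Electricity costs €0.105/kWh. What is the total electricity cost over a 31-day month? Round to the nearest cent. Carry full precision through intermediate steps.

€89.76

server rack: 1904 W × 13 h × 31 d = 767,312 Wh = 767.3 kWh
aquarium pump: 32 W × 3.8 h × 31 d = 3,770 Wh = 3.77 kWh
3D printer: 120 W × 14 h × 31 d = 52,080 Wh = 52.08 kWh
washing machine: 769 W × 1.09 h × 31 d = 25,985 Wh = 25.98 kWh
LED light strip: 30.53 W × 6.02 h × 31 d = 5,698 Wh = 5.698 kWh
Total energy = 767.3 + 3.77 + 52.08 + 25.98 + 5.698 = 854.8 kWh
Cost = 854.8 kWh × €0.105 = €89.76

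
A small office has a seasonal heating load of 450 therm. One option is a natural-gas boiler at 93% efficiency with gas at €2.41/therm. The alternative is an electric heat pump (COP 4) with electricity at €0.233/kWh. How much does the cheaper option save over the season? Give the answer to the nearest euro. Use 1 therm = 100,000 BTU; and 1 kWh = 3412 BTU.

€398

Heat load = 450 therm × 100,000 = 45,000,000 BTU
Gas: input = 45,000,000 / 0.93 = 48,387,097 BTU = 483.9 therm → 483.9 × €2.41 = €1,166.13
Heat pump: 45,000,000 BTU / 3412 = 13,190 kWh heat; / 4 = 3,297 kWh in → × €0.233 = €768.24
Difference = |€1,166.13 − €768.24| = €397.88 ≈ €398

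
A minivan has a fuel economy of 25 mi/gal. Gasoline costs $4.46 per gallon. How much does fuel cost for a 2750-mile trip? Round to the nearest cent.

Fuel = 2750 mi / 25 mpg = 110 gal
Cost = 110 gal × $4.46/gal = $490.60

$490.60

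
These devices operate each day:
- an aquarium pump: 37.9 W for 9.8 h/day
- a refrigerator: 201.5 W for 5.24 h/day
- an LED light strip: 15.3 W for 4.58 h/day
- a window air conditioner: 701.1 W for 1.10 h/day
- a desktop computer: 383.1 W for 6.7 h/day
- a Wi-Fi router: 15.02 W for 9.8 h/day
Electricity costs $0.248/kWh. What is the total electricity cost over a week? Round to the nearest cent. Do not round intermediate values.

$8.65

aquarium pump: 37.9 W × 9.8 h × 7 d = 2,600 Wh = 2.6 kWh
refrigerator: 201.5 W × 5.24 h × 7 d = 7,391 Wh = 7.391 kWh
LED light strip: 15.3 W × 4.58 h × 7 d = 491 Wh = 0.4905 kWh
window air conditioner: 701.1 W × 1.10 h × 7 d = 5,398 Wh = 5.398 kWh
desktop computer: 383.1 W × 6.7 h × 7 d = 17,967 Wh = 17.97 kWh
Wi-Fi router: 15.02 W × 9.8 h × 7 d = 1,030 Wh = 1.03 kWh
Total energy = 2.6 + 7.391 + 0.4905 + 5.398 + 17.97 + 1.03 = 34.88 kWh
Cost = 34.88 kWh × $0.248 = $8.65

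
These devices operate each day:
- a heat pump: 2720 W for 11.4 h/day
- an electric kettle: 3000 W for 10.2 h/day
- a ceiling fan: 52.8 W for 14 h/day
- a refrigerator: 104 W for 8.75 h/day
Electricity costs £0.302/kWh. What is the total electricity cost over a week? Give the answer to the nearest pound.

heat pump: 2720 W × 11.4 h × 7 d = 217,056 Wh = 217.1 kWh
electric kettle: 3000 W × 10.2 h × 7 d = 214,200 Wh = 214.2 kWh
ceiling fan: 52.8 W × 14 h × 7 d = 5,174 Wh = 5.174 kWh
refrigerator: 104 W × 8.75 h × 7 d = 6,370 Wh = 6.37 kWh
Total energy = 217.1 + 214.2 + 5.174 + 6.37 = 442.8 kWh
Cost = 442.8 kWh × £0.302 = £133.73 ≈ £134

£134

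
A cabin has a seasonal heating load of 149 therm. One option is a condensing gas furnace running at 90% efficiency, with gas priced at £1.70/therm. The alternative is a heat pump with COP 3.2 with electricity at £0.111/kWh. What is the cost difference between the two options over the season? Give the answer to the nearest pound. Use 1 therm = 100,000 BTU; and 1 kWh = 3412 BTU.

Heat load = 149 therm × 100,000 = 14,900,000 BTU
Gas: input = 14,900,000 / 0.90 = 16,555,556 BTU = 165.6 therm → 165.6 × £1.70 = £281.44
Heat pump: 14,900,000 BTU / 3412 = 4,367 kWh heat; / 3.2 = 1,365 kWh in → × £0.111 = £151.48
Difference = |£281.44 − £151.48| = £129.97 ≈ £130

£130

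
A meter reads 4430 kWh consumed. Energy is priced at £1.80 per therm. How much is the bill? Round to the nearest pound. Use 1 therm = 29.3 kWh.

£272

4430 kWh × (0.03413 therm/kWh) = 151.2 therm
Cost = 151.2 therm × £1.80/therm = £272.15 ≈ £272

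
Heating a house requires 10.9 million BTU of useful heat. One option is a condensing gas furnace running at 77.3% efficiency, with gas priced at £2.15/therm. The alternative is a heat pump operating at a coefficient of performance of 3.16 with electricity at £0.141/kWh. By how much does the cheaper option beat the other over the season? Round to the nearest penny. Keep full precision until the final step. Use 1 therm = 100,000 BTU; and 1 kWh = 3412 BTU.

Heat load = 10.9 × 10⁶ BTU = 10,900,000 BTU
Gas: input = 10,900,000 / 0.773 = 14,100,906 BTU = 141 therm → 141 × £2.15 = £303.17
Heat pump: 10,900,000 BTU / 3412 = 3,195 kWh heat; / 3.16 = 1,011 kWh in → × £0.141 = £142.54
Difference = |£303.17 − £142.54| = £160.63

£160.63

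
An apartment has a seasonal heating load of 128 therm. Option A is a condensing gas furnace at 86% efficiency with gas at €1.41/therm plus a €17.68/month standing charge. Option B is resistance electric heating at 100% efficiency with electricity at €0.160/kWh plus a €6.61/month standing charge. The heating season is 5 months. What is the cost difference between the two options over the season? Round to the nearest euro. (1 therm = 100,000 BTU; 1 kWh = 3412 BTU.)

€335

Heat load = 128 therm × 100,000 = 12,800,000 BTU
Gas: input = 12,800,000 / 0.86 = 14,883,721 BTU = 148.8 therm → 148.8 × €1.41 = €209.86; + 5 × €17.68 standing = €298.26
Electric: 12,800,000 BTU / 3412 = 3,751 kWh → × €0.160 = €600.23; + 5 × €6.61 standing = €633.28
Difference = |€298.26 − €633.28| = €335.02 ≈ €335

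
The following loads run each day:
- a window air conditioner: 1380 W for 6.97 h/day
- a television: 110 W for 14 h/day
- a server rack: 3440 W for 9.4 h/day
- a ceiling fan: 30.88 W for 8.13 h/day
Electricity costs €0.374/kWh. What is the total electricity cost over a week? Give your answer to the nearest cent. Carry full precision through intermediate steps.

€114.53

window air conditioner: 1380 W × 6.97 h × 7 d = 67,330 Wh = 67.33 kWh
television: 110 W × 14 h × 7 d = 10,780 Wh = 10.78 kWh
server rack: 3440 W × 9.4 h × 7 d = 226,352 Wh = 226.4 kWh
ceiling fan: 30.88 W × 8.13 h × 7 d = 1,757 Wh = 1.757 kWh
Total energy = 67.33 + 10.78 + 226.4 + 1.757 = 306.2 kWh
Cost = 306.2 kWh × €0.374 = €114.53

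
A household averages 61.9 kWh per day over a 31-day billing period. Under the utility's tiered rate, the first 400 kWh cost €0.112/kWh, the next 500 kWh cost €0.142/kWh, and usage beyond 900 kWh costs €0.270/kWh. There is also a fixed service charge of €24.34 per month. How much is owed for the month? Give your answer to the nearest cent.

Usage = 61.9 kWh/day × 31 days = 1918.9 kWh
First 400 kWh × €0.112 = €44.80
Next 500 kWh × €0.142 = €71.00
Remaining 1018.9 kWh × €0.270 = €275.10
Energy charge = €390.90; + service €24.34 = €415.24

€415.24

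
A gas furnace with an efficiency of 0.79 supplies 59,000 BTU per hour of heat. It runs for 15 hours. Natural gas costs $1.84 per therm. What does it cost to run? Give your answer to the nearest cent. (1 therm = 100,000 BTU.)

$20.61

Heat delivered = 59,000 BTU/h × 15 h = 885,000 BTU
Gas input = 885,000 / 0.79 = 1,120,253 BTU
= 1,120,253 / 100,000 = 11.2 therm
Cost = 11.2 × $1.84/therm = $20.61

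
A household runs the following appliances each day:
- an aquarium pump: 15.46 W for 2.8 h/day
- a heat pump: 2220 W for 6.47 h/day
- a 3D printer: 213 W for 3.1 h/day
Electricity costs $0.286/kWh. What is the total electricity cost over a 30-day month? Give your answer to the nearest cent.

aquarium pump: 15.46 W × 2.8 h × 30 d = 1,299 Wh = 1.299 kWh
heat pump: 2220 W × 6.47 h × 30 d = 430,902 Wh = 430.9 kWh
3D printer: 213 W × 3.1 h × 30 d = 19,809 Wh = 19.81 kWh
Total energy = 1.299 + 430.9 + 19.81 = 452 kWh
Cost = 452 kWh × $0.286 = $129.27

$129.27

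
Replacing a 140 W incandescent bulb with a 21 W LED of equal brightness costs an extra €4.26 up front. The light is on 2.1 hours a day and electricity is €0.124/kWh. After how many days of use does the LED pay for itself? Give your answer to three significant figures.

Power saved = 140 − 21 = 119 W
Daily energy saved = 119 W × 2.1 h = 249.9 Wh = 0.2499 kWh
Daily savings = 0.2499 × €0.124 = €0.0310
Payback = €4.26 / €0.0310 per day = 137.5 days

137 days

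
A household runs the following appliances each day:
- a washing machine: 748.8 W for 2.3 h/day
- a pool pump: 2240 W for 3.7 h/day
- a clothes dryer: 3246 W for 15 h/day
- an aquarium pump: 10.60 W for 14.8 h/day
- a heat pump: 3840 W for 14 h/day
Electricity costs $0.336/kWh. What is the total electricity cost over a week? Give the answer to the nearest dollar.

$265

washing machine: 748.8 W × 2.3 h × 7 d = 12,056 Wh = 12.06 kWh
pool pump: 2240 W × 3.7 h × 7 d = 58,016 Wh = 58.02 kWh
clothes dryer: 3246 W × 15 h × 7 d = 340,830 Wh = 340.8 kWh
aquarium pump: 10.60 W × 14.8 h × 7 d = 1,098 Wh = 1.098 kWh
heat pump: 3840 W × 14 h × 7 d = 376,320 Wh = 376.3 kWh
Total energy = 12.06 + 58.02 + 340.8 + 1.098 + 376.3 = 788.3 kWh
Cost = 788.3 kWh × $0.336 = $264.88 ≈ $265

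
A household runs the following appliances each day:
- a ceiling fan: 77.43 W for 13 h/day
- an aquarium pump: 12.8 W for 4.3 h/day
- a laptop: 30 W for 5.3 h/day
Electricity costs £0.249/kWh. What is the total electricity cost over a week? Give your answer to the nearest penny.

£2.13

ceiling fan: 77.43 W × 13 h × 7 d = 7,046 Wh = 7.046 kWh
aquarium pump: 12.8 W × 4.3 h × 7 d = 385 Wh = 0.3853 kWh
laptop: 30 W × 5.3 h × 7 d = 1,113 Wh = 1.113 kWh
Total energy = 7.046 + 0.3853 + 1.113 = 8.544 kWh
Cost = 8.544 kWh × £0.249 = £2.13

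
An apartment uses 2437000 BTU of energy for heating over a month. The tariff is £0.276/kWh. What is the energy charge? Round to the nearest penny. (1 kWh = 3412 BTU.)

£197.13

2437000 BTU × (0.00029308 kWh/BTU) = 714.2 kWh
Cost = 714.2 kWh × £0.276/kWh = £197.13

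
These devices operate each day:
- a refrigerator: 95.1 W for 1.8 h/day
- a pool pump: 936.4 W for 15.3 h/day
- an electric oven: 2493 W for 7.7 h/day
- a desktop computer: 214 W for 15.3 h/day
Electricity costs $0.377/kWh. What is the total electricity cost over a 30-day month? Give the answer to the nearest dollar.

refrigerator: 95.1 W × 1.8 h × 30 d = 5,135 Wh = 5.135 kWh
pool pump: 936.4 W × 15.3 h × 30 d = 429,808 Wh = 429.8 kWh
electric oven: 2493 W × 7.7 h × 30 d = 575,883 Wh = 575.9 kWh
desktop computer: 214 W × 15.3 h × 30 d = 98,226 Wh = 98.23 kWh
Total energy = 5.135 + 429.8 + 575.9 + 98.23 = 1,109 kWh
Cost = 1,109 kWh × $0.377 = $418.11 ≈ $418

$418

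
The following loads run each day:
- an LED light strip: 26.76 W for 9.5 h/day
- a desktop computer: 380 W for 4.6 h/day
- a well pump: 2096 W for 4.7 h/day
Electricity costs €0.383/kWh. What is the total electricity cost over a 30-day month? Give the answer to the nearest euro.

LED light strip: 26.76 W × 9.5 h × 30 d = 7,627 Wh = 7.627 kWh
desktop computer: 380 W × 4.6 h × 30 d = 52,440 Wh = 52.44 kWh
well pump: 2096 W × 4.7 h × 30 d = 295,536 Wh = 295.5 kWh
Total energy = 7.627 + 52.44 + 295.5 = 355.6 kWh
Cost = 355.6 kWh × €0.383 = €136.20 ≈ €136

€136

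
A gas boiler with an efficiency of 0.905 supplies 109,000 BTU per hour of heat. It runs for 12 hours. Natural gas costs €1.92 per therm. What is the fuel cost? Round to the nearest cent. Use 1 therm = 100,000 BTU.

€27.75

Heat delivered = 109,000 BTU/h × 12 h = 1,308,000 BTU
Gas input = 1,308,000 / 0.905 = 1,445,304 BTU
= 1,445,304 / 100,000 = 14.45 therm
Cost = 14.45 × €1.92/therm = €27.75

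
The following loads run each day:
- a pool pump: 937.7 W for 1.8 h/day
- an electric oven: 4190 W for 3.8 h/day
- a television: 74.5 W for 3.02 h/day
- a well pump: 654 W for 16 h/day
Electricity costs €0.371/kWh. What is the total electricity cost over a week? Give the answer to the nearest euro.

pool pump: 937.7 W × 1.8 h × 7 d = 11,815 Wh = 11.82 kWh
electric oven: 4190 W × 3.8 h × 7 d = 111,454 Wh = 111.5 kWh
television: 74.5 W × 3.02 h × 7 d = 1,575 Wh = 1.575 kWh
well pump: 654 W × 16 h × 7 d = 73,248 Wh = 73.25 kWh
Total energy = 11.82 + 111.5 + 1.575 + 73.25 = 198.1 kWh
Cost = 198.1 kWh × €0.371 = €73.49 ≈ €73

€73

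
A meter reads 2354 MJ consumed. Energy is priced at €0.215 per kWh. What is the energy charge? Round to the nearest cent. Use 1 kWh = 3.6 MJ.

2354 MJ × (0.27778 kWh/MJ) = 653.9 kWh
Cost = 653.9 kWh × €0.215/kWh = €140.59

€140.59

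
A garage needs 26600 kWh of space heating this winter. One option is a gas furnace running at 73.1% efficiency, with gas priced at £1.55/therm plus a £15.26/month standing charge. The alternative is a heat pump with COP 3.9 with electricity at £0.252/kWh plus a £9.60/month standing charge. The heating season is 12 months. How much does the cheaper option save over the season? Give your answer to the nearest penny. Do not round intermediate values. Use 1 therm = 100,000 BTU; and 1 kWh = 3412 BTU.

Heat load = 26600 kWh × 3412 = 90,759,200 BTU
Gas: input = 90,759,200 / 0.731 = 124,157,592 BTU = 1,242 therm → 1,242 × £1.55 = £1,924.44; + 12 × £15.26 standing = £2,107.56
Heat pump: 90,759,200 BTU / 3412 = 26,600 kWh heat; / 3.9 = 6,821 kWh in → × £0.252 = £1,718.77; + 12 × £9.60 standing = £1,833.97
Difference = |£2,107.56 − £1,833.97| = £273.59

£273.59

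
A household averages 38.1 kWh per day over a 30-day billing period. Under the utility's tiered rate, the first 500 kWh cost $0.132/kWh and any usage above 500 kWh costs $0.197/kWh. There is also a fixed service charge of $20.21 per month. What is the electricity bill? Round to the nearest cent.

$212.88

Usage = 38.1 kWh/day × 30 days = 1143 kWh
First 500 kWh × $0.132 = $66.00
Remaining 643 kWh × $0.197 = $126.67
Energy charge = $192.67; + service $20.21 = $212.88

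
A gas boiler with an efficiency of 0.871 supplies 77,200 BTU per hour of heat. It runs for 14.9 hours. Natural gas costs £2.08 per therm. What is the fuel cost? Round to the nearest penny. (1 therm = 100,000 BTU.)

Heat delivered = 77,200 BTU/h × 14.9 h = 1,150,280 BTU
Gas input = 1,150,280 / 0.871 = 1,320,643 BTU
= 1,320,643 / 100,000 = 13.21 therm
Cost = 13.21 × £2.08/therm = £27.47

£27.47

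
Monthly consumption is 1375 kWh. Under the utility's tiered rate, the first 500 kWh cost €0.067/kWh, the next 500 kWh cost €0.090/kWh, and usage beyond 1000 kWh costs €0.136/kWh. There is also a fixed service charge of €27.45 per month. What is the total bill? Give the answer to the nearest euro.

€157

First 500 kWh × €0.067 = €33.50
Next 500 kWh × €0.090 = €45.00
Remaining 375 kWh × €0.136 = €51.00
Energy charge = €129.50; + service €27.45 = €156.95 ≈ €157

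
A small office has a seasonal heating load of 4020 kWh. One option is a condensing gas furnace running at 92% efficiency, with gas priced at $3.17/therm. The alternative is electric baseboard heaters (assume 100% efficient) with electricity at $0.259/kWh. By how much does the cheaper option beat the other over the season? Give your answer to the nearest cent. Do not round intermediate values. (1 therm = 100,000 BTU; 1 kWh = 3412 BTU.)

$568.57

Heat load = 4020 kWh × 3412 = 13,716,240 BTU
Gas: input = 13,716,240 / 0.92 = 14,908,957 BTU = 149.1 therm → 149.1 × $3.17 = $472.61
Electric: 13,716,240 BTU / 3412 = 4,020 kWh → × $0.259 = $1,041.18
Difference = |$472.61 − $1,041.18| = $568.57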